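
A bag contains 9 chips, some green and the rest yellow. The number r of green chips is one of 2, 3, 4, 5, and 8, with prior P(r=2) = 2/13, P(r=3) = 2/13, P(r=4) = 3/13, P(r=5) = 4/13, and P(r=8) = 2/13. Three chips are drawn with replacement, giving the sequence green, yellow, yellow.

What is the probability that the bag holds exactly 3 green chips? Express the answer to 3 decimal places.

0.206

Compute the likelihood of the observed sequence for each case: P(data | r = 2) = (2/9)(7/9)(7/9) = 0.13443; P(data | r = 3) = (3/9)(6/9)(6/9) = 0.14815; P(data | r = 4) = (4/9)(5/9)(5/9) = 0.13717; P(data | r = 5) = (5/9)(4/9)(4/9) = 0.10974; P(data | r = 8) = (8/9)(1/9)(1/9) = 0.010974.
The prior-weighted likelihoods are 2/13 · 0.13443 = 0.020682, 2/13 · 0.14815 = 0.022792, 3/13 · 0.13717 = 0.031656, 4/13 · 0.10974 = 0.033766, 2/13 · 0.010974 = 0.0016883; summing to 0.11058.
So P(r = 3 | data) = (0.022792) / (0.11058) = 0.20611.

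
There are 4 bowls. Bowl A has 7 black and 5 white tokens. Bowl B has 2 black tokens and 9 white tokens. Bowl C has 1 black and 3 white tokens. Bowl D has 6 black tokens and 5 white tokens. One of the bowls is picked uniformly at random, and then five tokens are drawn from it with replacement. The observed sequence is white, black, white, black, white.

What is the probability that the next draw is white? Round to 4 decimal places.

Compute the likelihood of the observed sequence for each case: P(data | bowl A) = (5/12)(7/12)(5/12)(7/12)(5/12) = 0.024615; P(data | bowl B) = (9/11)(2/11)(9/11)(2/11)(9/11) = 0.018106; P(data | bowl C) = (3/4)(1/4)(3/4)(1/4)(3/4) = 0.026367; P(data | bowl D) = (5/11)(6/11)(5/11)(6/11)(5/11) = 0.027941.
Multiplying each by its prior: 1/4 · 0.024615 = 0.0061538, 1/4 · 0.018106 = 0.0045265, 1/4 · 0.026367 = 0.0065918, 1/4 · 0.027941 = 0.0069854; summing to 0.024257.
The posterior is then P(bowl A | data) = 0.25369, P(bowl B | data) = 0.1866, P(bowl C | data) = 0.27174, P(bowl D | data) = 0.28797.
The predictive probability is P(white next | data) = (5/12)(0.25369) + (9/11)(0.1866) + (3/4)(0.27174) + (5/11)(0.28797) = 0.59308.

0.5931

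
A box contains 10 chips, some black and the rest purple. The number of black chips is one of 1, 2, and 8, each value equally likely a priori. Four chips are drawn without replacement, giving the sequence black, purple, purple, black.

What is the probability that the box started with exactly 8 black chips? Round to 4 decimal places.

0.5000

Compute the likelihood of the observed sequence for each case: P(data | r = 1) = (1/10)(9/9)(8/8)(0/7) = 0; P(data | r = 2) = (2/10)(8/9)(7/8)(1/7) = 1/45; P(data | r = 8) = (8/10)(2/9)(1/8)(7/7) = 1/45.
Weighting by the prior gives 1/3 · 0 = 0, 1/3 · 1/45 = 1/135, 1/3 · 1/45 = 1/135; with total 2/135.
By Bayes' rule, P(r = 8 | data) = (1/135) / (2/135) = 1/2.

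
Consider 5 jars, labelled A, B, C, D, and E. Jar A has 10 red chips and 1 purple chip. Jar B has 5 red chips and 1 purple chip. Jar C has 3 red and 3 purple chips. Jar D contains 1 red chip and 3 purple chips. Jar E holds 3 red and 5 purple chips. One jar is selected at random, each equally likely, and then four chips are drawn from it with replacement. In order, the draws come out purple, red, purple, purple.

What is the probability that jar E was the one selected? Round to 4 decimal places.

The likelihood of the observed sequence under each hypothesis: P(data | jar A) = (1/11)(10/11)(1/11)(1/11) = 0.00068301; P(data | jar B) = (1/6)(5/6)(1/6)(1/6) = 0.003858; P(data | jar C) = (3/6)(3/6)(3/6)(3/6) = 0.0625; P(data | jar D) = (3/4)(1/4)(3/4)(3/4) = 0.10547; P(data | jar E) = (5/8)(3/8)(5/8)(5/8) = 0.091553.
Multiplying each by its prior: 1/5 · 0.00068301 = 0.0001366, 1/5 · 0.003858 = 0.0007716, 1/5 · 0.0625 = 0.0125, 1/5 · 0.10547 = 0.021094, 1/5 · 0.091553 = 0.018311; these sum to 0.052813.
Hence P(jar E | data) = (0.018311) / (0.052813) = 0.34671.

0.3467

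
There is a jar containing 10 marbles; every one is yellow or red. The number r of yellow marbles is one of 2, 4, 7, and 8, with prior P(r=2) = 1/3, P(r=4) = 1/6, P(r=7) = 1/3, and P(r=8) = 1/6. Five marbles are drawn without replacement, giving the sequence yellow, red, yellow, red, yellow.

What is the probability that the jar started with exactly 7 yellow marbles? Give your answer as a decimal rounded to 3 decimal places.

The likelihood of the observed sequence under each hypothesis: P(data | r = 2) = (2/10)(8/9)(1/8)(7/7)(0/6) = 0; P(data | r = 4) = (4/10)(6/9)(3/8)(5/7)(2/6) = 0.02381; P(data | r = 7) = (7/10)(3/9)(6/8)(2/7)(5/6) = 0.041667; P(data | r = 8) = (8/10)(2/9)(7/8)(1/7)(6/6) = 0.022222.
Multiplying each by its prior: 1/3 · 0 = 0, 1/6 · 0.02381 = 0.0039683, 1/3 · 0.041667 = 0.013889, 1/6 · 0.022222 = 0.0037037; with total 0.021561.
So P(r = 7 | data) = (0.013889) / (0.021561) = 0.64417.

0.644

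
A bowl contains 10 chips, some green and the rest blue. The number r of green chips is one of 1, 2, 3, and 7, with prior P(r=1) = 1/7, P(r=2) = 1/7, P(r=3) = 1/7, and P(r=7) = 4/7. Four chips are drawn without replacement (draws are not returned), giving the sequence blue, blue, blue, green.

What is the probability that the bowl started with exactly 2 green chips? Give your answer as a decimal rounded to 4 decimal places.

Under each hypothesis, the probability of the observed sequence is: P(data | r = 1) = (9/10)(8/9)(7/8)(1/7) = 1/10; P(data | r = 2) = (8/10)(7/9)(6/8)(2/7) = 2/15; P(data | r = 3) = (7/10)(6/9)(5/8)(3/7) = 1/8; P(data | r = 7) = (3/10)(2/9)(1/8)(7/7) = 1/120.
The prior-weighted likelihoods are 1/7 · 1/10 = 1/70, 1/7 · 2/15 = 2/105, 1/7 · 1/8 = 1/56, 4/7 · 1/120 = 1/210; these sum to 47/840.
So P(r = 2 | data) = (2/105) / (47/840) = 16/47.

0.3404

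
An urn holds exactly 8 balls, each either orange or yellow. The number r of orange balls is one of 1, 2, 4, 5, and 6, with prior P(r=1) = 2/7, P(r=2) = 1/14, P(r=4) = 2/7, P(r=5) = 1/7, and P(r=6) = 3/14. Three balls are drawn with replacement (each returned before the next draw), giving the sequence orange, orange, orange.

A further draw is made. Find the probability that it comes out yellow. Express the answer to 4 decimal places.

Under each hypothesis, the probability of the observed sequence is: P(data | r = 1) = (1/8)(1/8)(1/8) = 0.0019531; P(data | r = 2) = (2/8)(2/8)(2/8) = 0.015625; P(data | r = 4) = (4/8)(4/8)(4/8) = 0.125; P(data | r = 5) = (5/8)(5/8)(5/8) = 0.24414; P(data | r = 6) = (6/8)(6/8)(6/8) = 0.42188.
Multiplying each by its prior: 2/7 · 0.0019531 = 0.00055804, 1/14 · 0.015625 = 0.0011161, 2/7 · 0.125 = 0.035714, 1/7 · 0.24414 = 0.034877, 3/14 · 0.42188 = 0.090402; summing to 0.16267.
The posterior is then P(r = 1 | data) = 0.0034305, P(r = 2 | data) = 0.0068611, P(r = 4 | data) = 0.21955, P(r = 5 | data) = 0.21441, P(r = 6 | data) = 0.55575.
The predictive probability is P(yellow next | data) = (7/8)(0.0034305) + (3/4)(0.0068611) + (1/2)(0.21955) + (3/8)(0.21441) + (1/4)(0.55575) = 0.33726.

0.3373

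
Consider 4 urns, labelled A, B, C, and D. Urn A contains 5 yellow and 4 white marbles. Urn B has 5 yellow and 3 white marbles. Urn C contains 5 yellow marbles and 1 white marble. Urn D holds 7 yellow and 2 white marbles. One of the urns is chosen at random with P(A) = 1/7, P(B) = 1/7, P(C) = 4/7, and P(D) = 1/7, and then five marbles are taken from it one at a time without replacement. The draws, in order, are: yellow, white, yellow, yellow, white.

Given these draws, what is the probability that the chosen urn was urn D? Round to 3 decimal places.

0.215

Under each hypothesis, the probability of the observed sequence is: P(data | urn A) = (5/9)(4/8)(4/7)(3/6)(3/5) = 0.047619; P(data | urn B) = (5/8)(3/7)(4/6)(3/5)(2/4) = 0.053571; P(data | urn C) = (5/6)(1/5)(4/4)(3/3)(0/2) = 0; P(data | urn D) = (7/9)(2/8)(6/7)(5/6)(1/5) = 0.027778.
The prior-weighted likelihoods are 1/7 · 0.047619 = 0.0068027, 1/7 · 0.053571 = 0.0076531, 4/7 · 0 = 0, 1/7 · 0.027778 = 0.0039683; with total 0.018424.
By Bayes' rule, P(urn D | data) = (0.0039683) / (0.018424) = 0.21538.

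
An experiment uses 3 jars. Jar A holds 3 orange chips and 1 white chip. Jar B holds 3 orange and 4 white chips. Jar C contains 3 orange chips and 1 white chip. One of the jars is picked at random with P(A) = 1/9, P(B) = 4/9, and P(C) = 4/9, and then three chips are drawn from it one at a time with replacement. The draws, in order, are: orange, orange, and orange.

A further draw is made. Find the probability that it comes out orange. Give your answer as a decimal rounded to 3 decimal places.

The likelihood of the observed sequence under each hypothesis: P(data | jar A) = (3/4)(3/4)(3/4) = 0.42188; P(data | jar B) = (3/7)(3/7)(3/7) = 0.078717; P(data | jar C) = (3/4)(3/4)(3/4) = 0.42188.
Weighting by the prior gives 1/9 · 0.42188 = 0.046875, 4/9 · 0.078717 = 0.034985, 4/9 · 0.42188 = 0.1875; with total 0.26936.
The posterior is then P(jar A | data) = 0.17402, P(jar B | data) = 0.12988, P(jar C | data) = 0.69609.
So P(orange next | data) = Σ P(orange next | H) P(H | data) = (3/4)(0.17402) + (3/7)(0.12988) + (3/4)(0.69609) = 0.70825.

0.708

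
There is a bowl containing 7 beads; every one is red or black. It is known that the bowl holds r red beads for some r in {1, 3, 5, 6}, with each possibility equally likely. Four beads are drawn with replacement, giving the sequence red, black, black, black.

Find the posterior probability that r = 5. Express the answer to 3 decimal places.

0.088

Under each hypothesis, the probability of the observed sequence is: P(data | r = 1) = (1/7)(6/7)(6/7)(6/7) = 0.089963; P(data | r = 3) = (3/7)(4/7)(4/7)(4/7) = 0.079967; P(data | r = 5) = (5/7)(2/7)(2/7)(2/7) = 0.01666; P(data | r = 6) = (6/7)(1/7)(1/7)(1/7) = 0.002499.
The prior-weighted likelihoods are 1/4 · 0.089963 = 0.022491, 1/4 · 0.079967 = 0.019992, 1/4 · 0.01666 = 0.0041649, 1/4 · 0.002499 = 0.00062474; summing to 0.047272.
Hence P(r = 5 | data) = (0.0041649) / (0.047272) = 0.088106.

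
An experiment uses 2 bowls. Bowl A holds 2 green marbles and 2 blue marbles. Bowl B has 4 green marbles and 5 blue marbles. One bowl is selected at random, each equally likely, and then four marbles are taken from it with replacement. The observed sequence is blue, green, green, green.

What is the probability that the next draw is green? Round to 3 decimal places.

Under each hypothesis, the probability of the observed sequence is: P(data | bowl A) = (2/4)(2/4)(2/4)(2/4) = 0.0625; P(data | bowl B) = (5/9)(4/9)(4/9)(4/9) = 0.048773.
Multiplying each by its prior: 1/2 · 0.0625 = 0.03125, 1/2 · 0.048773 = 0.024387; these sum to 0.055637.
Dividing through by the total gives posterior P(bowl A | data) = 0.56168, P(bowl B | data) = 0.43832.
The predictive probability is P(green next | data) = (1/2)(0.56168) + (4/9)(0.43832) = 0.47565.

0.476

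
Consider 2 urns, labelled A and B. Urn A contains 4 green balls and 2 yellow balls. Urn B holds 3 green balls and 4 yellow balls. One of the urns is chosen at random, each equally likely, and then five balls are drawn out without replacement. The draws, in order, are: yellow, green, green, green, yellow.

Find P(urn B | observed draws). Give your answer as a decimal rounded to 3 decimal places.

Under each hypothesis, the probability of the observed sequence is: P(data | urn A) = (2/6)(4/5)(3/4)(2/3)(1/2) = 1/15; P(data | urn B) = (4/7)(3/6)(2/5)(1/4)(3/3) = 1/35.
The prior-weighted likelihoods are 1/2 · 1/15 = 1/30, 1/2 · 1/35 = 1/70; with total 1/21.
Therefore the posterior P(urn B | data) = (1/70) / (1/21) = 3/10.

0.300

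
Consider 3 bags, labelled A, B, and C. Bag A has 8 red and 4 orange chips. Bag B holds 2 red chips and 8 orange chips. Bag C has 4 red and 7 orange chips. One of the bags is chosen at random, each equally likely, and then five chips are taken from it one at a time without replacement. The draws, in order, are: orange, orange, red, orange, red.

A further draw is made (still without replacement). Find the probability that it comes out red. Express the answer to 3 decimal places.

The likelihood of the observed sequence under each hypothesis: P(data | bag A) = (4/12)(3/11)(8/10)(2/9)(7/8) = 0.014141; P(data | bag B) = (8/10)(7/9)(2/8)(6/7)(1/6) = 0.022222; P(data | bag C) = (7/11)(6/10)(4/9)(5/8)(3/7) = 0.045455.
Weighting by the prior gives 1/3 · 0.014141 = 0.0047138, 1/3 · 0.022222 = 0.0074074, 1/3 · 0.045455 = 0.015152; these sum to 0.027273.
The posterior is then P(bag A | data) = 0.17284, P(bag B | data) = 0.2716, P(bag C | data) = 0.55556.
So P(red next | data) = Σ P(red next | H) P(H | data) = (6/7)(0.17284) + (0)(0.2716) + (1/3)(0.55556) = 0.33333.

0.333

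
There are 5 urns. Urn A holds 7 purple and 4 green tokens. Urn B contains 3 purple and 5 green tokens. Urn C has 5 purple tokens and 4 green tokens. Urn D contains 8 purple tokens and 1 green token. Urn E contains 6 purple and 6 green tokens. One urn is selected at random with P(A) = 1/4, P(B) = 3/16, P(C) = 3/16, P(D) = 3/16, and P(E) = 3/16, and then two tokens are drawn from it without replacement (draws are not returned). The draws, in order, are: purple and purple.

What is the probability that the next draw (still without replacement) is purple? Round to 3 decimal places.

0.620

Compute the likelihood of the observed sequence for each case: P(data | urn A) = (7/11)(6/10) = 0.38182; P(data | urn B) = (3/8)(2/7) = 0.10714; P(data | urn C) = (5/9)(4/8) = 0.27778; P(data | urn D) = (8/9)(7/8) = 0.77778; P(data | urn E) = (6/12)(5/11) = 0.22727.
Multiplying each by its prior: 1/4 · 0.38182 = 0.095455, 3/16 · 0.10714 = 0.020089, 3/16 · 0.27778 = 0.052083, 3/16 · 0.77778 = 0.14583, 3/16 · 0.22727 = 0.042614; these sum to 0.35607.
Normalising, the posterior is P(urn A | data) = 0.26807, P(urn B | data) = 0.056419, P(urn C | data) = 0.14627, P(urn D | data) = 0.40956, P(urn E | data) = 0.11968.
The predictive probability is P(purple next | data) = (5/9)(0.26807) + (1/6)(0.056419) + (3/7)(0.14627) + (6/7)(0.40956) + (2/5)(0.11968) = 0.61994.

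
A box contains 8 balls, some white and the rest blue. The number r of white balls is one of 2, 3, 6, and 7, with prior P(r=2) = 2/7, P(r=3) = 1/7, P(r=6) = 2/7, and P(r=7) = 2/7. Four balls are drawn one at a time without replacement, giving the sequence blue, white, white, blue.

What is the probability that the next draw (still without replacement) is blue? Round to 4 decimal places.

0.5833

The likelihood of the observed sequence under each hypothesis: P(data | r = 2) = (6/8)(2/7)(1/6)(5/5) = 1/28; P(data | r = 3) = (5/8)(3/7)(2/6)(4/5) = 1/14; P(data | r = 6) = (2/8)(6/7)(5/6)(1/5) = 1/28; P(data | r = 7) = (1/8)(7/7)(6/6)(0/5) = 0.
The prior-weighted likelihoods are 2/7 · 1/28 = 1/98, 1/7 · 1/14 = 1/98, 2/7 · 1/28 = 1/98, 2/7 · 0 = 0; summing to 3/98.
The posterior is then P(r = 2 | data) = 1/3, P(r = 3 | data) = 1/3, P(r = 6 | data) = 1/3, P(r = 7 | data) = 0.
Averaging over the posterior, P(blue next | data) = (1)(1/3) + (3/4)(1/3) + (0)(1/3) = 7/12.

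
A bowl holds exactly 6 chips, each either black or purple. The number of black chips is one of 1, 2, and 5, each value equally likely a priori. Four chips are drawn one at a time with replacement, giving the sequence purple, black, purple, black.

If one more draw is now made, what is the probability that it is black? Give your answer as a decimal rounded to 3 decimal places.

Compute the likelihood of the observed sequence for each case: P(data | r = 1) = (5/6)(1/6)(5/6)(1/6) = 0.01929; P(data | r = 2) = (4/6)(2/6)(4/6)(2/6) = 0.049383; P(data | r = 5) = (1/6)(5/6)(1/6)(5/6) = 0.01929.
Weighting by the prior gives 1/3 · 0.01929 = 0.00643, 1/3 · 0.049383 = 0.016461, 1/3 · 0.01929 = 0.00643; these sum to 0.029321.
Normalising, the posterior is P(r = 1 | data) = 0.2193, P(r = 2 | data) = 0.5614, P(r = 5 | data) = 0.2193.
Averaging over the posterior, P(black next | data) = (1/6)(0.2193) + (1/3)(0.5614) + (5/6)(0.2193) = 0.40643.

0.406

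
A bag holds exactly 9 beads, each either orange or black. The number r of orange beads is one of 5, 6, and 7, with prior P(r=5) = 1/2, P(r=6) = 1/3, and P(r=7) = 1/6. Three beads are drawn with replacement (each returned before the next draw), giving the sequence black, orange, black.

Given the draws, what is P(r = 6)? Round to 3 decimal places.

Under each hypothesis, the probability of the observed sequence is: P(data | r = 5) = (4/9)(5/9)(4/9) = 0.10974; P(data | r = 6) = (3/9)(6/9)(3/9) = 0.074074; P(data | r = 7) = (2/9)(7/9)(2/9) = 0.038409.
The prior-weighted likelihoods are 1/2 · 0.10974 = 0.05487, 1/3 · 0.074074 = 0.024691, 1/6 · 0.038409 = 0.0064015; summing to 0.085963.
Therefore the posterior P(r = 6 | data) = (0.024691) / (0.085963) = 0.28723.

0.287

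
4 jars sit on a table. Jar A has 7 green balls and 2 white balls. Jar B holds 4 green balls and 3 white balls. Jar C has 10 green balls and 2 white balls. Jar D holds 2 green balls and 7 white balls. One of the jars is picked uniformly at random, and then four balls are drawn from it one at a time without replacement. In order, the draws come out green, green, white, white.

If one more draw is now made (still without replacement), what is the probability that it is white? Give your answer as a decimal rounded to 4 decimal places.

Under each hypothesis, the probability of the observed sequence is: P(data | jar A) = (7/9)(6/8)(2/7)(1/6) = 0.027778; P(data | jar B) = (4/7)(3/6)(3/5)(2/4) = 0.085714; P(data | jar C) = (10/12)(9/11)(2/10)(1/9) = 0.015152; P(data | jar D) = (2/9)(1/8)(7/7)(6/6) = 0.027778.
Multiplying each by its prior: 1/4 · 0.027778 = 0.0069444, 1/4 · 0.085714 = 0.021429, 1/4 · 0.015152 = 0.0037879, 1/4 · 0.027778 = 0.0069444; these sum to 0.039105.
Normalising, the posterior is P(jar A | data) = 0.17758, P(jar B | data) = 0.54797, P(jar C | data) = 0.096863, P(jar D | data) = 0.17758.
Averaging over the posterior, P(white next | data) = (0)(0.17758) + (1/3)(0.54797) + (0)(0.096863) + (1)(0.17758) = 0.36024.

0.3602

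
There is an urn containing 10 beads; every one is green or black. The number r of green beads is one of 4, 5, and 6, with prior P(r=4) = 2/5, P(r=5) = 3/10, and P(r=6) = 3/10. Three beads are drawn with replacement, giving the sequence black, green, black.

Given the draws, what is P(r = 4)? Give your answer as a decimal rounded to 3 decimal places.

For each hypothesis, P(data | H) works out to: P(data | r = 4) = (6/10)(4/10)(6/10) = 0.144; P(data | r = 5) = (5/10)(5/10)(5/10) = 0.125; P(data | r = 6) = (4/10)(6/10)(4/10) = 0.096.
The prior-weighted likelihoods are 2/5 · 0.144 = 0.0576, 3/10 · 0.125 = 0.0375, 3/10 · 0.096 = 0.0288; with total 0.1239.
By Bayes' rule, P(r = 4 | data) = (0.0576) / (0.1239) = 0.46489.

0.465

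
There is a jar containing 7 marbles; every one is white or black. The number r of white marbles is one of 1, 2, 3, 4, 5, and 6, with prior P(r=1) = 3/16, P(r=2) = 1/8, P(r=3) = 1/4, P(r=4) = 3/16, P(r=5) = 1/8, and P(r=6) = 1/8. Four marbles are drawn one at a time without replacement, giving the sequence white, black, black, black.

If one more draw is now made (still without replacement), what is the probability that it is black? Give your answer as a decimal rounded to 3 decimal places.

For each hypothesis, P(data | H) works out to: P(data | r = 1) = (1/7)(6/6)(5/5)(4/4) = 1/7; P(data | r = 2) = (2/7)(5/6)(4/5)(3/4) = 1/7; P(data | r = 3) = (3/7)(4/6)(3/5)(2/4) = 3/35; P(data | r = 4) = (4/7)(3/6)(2/5)(1/4) = 1/35; P(data | r = 5) = (5/7)(2/6)(1/5)(0/4) = 0; P(data | r = 6) = (6/7)(1/6)(0/5) = 0.
The prior-weighted likelihoods are 3/16 · 1/7 = 3/112, 1/8 · 1/7 = 1/56, 1/4 · 3/35 = 3/140, 3/16 · 1/35 = 3/560, 1/8 · 0 = 0, 1/8 · 0 = 0; these sum to 1/14.
Dividing through by the total gives posterior P(r = 1 | data) = 3/8, P(r = 2 | data) = 1/4, P(r = 3 | data) = 3/10, P(r = 4 | data) = 3/40, P(r = 5 | data) = 0, P(r = 6 | data) = 0.
The predictive probability is P(black next | data) = (1)(3/8) + (2/3)(1/4) + (1/3)(3/10) + (0)(3/40) = 77/120.

0.642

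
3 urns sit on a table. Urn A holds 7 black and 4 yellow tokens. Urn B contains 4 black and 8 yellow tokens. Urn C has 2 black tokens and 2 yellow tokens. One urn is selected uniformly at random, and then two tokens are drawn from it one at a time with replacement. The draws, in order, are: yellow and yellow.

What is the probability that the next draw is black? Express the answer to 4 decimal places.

0.4322

For each hypothesis, P(data | H) works out to: P(data | urn A) = (4/11)(4/11) = 0.13223; P(data | urn B) = (8/12)(8/12) = 0.44444; P(data | urn C) = (2/4)(2/4) = 0.25.
Weighting by the prior gives 1/3 · 0.13223 = 0.044077, 1/3 · 0.44444 = 0.14815, 1/3 · 0.25 = 0.083333; these sum to 0.27556.
The posterior is then P(urn A | data) = 0.15996, P(urn B | data) = 0.53763, P(urn C | data) = 0.30242.
So P(black next | data) = Σ P(black next | H) P(H | data) = (7/11)(0.15996) + (1/3)(0.53763) + (1/2)(0.30242) = 0.43221.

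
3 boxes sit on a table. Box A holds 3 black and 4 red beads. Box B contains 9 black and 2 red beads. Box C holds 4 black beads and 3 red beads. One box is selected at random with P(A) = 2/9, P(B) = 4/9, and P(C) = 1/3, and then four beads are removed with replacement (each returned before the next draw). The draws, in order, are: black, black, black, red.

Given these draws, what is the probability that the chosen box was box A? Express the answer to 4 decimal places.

Compute the likelihood of the observed sequence for each case: P(data | box A) = (3/7)(3/7)(3/7)(4/7) = 0.044981; P(data | box B) = (9/11)(9/11)(9/11)(2/11) = 0.099583; P(data | box C) = (4/7)(4/7)(4/7)(3/7) = 0.079967.
Multiplying each by its prior: 2/9 · 0.044981 = 0.0099958, 4/9 · 0.099583 = 0.044259, 1/3 · 0.079967 = 0.026656; with total 0.080911.
By Bayes' rule, P(box A | data) = (0.0099958) / (0.080911) = 0.12354.

0.1235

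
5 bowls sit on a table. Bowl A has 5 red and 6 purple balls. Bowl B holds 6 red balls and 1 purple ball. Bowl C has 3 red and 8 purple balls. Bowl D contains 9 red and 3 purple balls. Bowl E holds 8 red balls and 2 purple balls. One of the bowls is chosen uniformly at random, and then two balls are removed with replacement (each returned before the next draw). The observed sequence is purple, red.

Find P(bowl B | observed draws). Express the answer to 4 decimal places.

0.1336

Compute the likelihood of the observed sequence for each case: P(data | bowl A) = (6/11)(5/11) = 0.24793; P(data | bowl B) = (1/7)(6/7) = 0.12245; P(data | bowl C) = (8/11)(3/11) = 0.19835; P(data | bowl D) = (3/12)(9/12) = 0.1875; P(data | bowl E) = (2/10)(8/10) = 0.16.
The prior-weighted likelihoods are 1/5 · 0.24793 = 0.049587, 1/5 · 0.12245 = 0.02449, 1/5 · 0.19835 = 0.039669, 1/5 · 0.1875 = 0.0375, 1/5 · 0.16 = 0.032; these sum to 0.18325.
So P(bowl B | data) = (0.02449) / (0.18325) = 0.13364.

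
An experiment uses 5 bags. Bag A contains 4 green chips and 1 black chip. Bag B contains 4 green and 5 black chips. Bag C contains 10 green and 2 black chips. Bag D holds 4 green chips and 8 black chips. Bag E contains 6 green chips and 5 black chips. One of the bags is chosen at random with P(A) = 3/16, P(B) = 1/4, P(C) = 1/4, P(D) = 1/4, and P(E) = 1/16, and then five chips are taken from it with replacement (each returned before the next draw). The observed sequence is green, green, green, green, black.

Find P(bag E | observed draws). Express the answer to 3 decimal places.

For each hypothesis, P(data | H) works out to: P(data | bag A) = (4/5)(4/5)(4/5)(4/5)(1/5) = 0.08192; P(data | bag B) = (4/9)(4/9)(4/9)(4/9)(5/9) = 0.021677; P(data | bag C) = (10/12)(10/12)(10/12)(10/12)(2/12) = 0.080376; P(data | bag D) = (4/12)(4/12)(4/12)(4/12)(8/12) = 0.0082305; P(data | bag E) = (6/11)(6/11)(6/11)(6/11)(5/11) = 0.040236.
Multiplying each by its prior: 3/16 · 0.08192 = 0.01536, 1/4 · 0.021677 = 0.0054192, 1/4 · 0.080376 = 0.020094, 1/4 · 0.0082305 = 0.0020576, 1/16 · 0.040236 = 0.0025147; these sum to 0.045445.
By Bayes' rule, P(bag E | data) = (0.0025147) / (0.045445) = 0.055335.

0.055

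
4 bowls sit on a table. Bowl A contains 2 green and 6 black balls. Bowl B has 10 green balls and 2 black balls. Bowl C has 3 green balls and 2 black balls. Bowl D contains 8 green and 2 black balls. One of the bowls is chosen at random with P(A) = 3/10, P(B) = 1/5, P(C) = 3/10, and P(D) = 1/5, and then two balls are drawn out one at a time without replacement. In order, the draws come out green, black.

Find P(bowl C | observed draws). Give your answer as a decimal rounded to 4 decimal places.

0.4088

Compute the likelihood of the observed sequence for each case: P(data | bowl A) = (2/8)(6/7) = 0.21429; P(data | bowl B) = (10/12)(2/11) = 0.15152; P(data | bowl C) = (3/5)(2/4) = 0.3; P(data | bowl D) = (8/10)(2/9) = 0.17778.
Weighting by the prior gives 3/10 · 0.21429 = 0.064286, 1/5 · 0.15152 = 0.030303, 3/10 · 0.3 = 0.09, 1/5 · 0.17778 = 0.035556; summing to 0.22014.
By Bayes' rule, P(bowl C | data) = (0.09) / (0.22014) = 0.40882.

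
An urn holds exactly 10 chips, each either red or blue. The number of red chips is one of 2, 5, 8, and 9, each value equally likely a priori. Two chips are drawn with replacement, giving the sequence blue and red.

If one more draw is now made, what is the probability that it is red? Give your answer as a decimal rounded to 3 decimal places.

0.555

For each hypothesis, P(data | H) works out to: P(data | r = 2) = (8/10)(2/10) = 4/25; P(data | r = 5) = (5/10)(5/10) = 1/4; P(data | r = 8) = (2/10)(8/10) = 4/25; P(data | r = 9) = (1/10)(9/10) = 9/100.
The prior-weighted likelihoods are 1/4 · 4/25 = 1/25, 1/4 · 1/4 = 1/16, 1/4 · 4/25 = 1/25, 1/4 · 9/100 = 9/400; with total 33/200.
Dividing through by the total gives posterior P(r = 2 | data) = 8/33, P(r = 5 | data) = 25/66, P(r = 8 | data) = 8/33, P(r = 9 | data) = 3/22.
The predictive probability is P(red next | data) = (1/5)(8/33) + (1/2)(25/66) + (4/5)(8/33) + (9/10)(3/22) = 61/110.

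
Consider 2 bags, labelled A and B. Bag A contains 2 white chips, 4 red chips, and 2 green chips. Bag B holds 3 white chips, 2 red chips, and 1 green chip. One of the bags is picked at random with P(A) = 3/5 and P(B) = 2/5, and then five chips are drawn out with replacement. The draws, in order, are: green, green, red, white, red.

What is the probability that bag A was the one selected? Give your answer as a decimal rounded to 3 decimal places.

Compute the likelihood of the observed sequence for each case: P(data | bag A) = (2/8)(2/8)(4/8)(2/8)(4/8) = 0.0039062; P(data | bag B) = (1/6)(1/6)(2/6)(3/6)(2/6) = 0.0015432.
Multiplying each by its prior: 3/5 · 0.0039062 = 0.0023437, 2/5 · 0.0015432 = 0.00061728; these sum to 0.002961.
Hence P(bag A | data) = (0.0023437) / (0.002961) = 0.79153.

0.792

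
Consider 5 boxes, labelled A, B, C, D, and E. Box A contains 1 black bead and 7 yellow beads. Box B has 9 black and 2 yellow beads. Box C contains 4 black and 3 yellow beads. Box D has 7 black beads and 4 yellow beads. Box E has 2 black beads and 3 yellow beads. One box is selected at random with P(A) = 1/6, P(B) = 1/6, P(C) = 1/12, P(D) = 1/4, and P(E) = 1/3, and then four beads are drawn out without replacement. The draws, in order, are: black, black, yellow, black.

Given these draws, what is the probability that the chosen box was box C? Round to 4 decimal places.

0.1302

Under each hypothesis, the probability of the observed sequence is: P(data | box A) = (1/8)(0/7) = 0; P(data | box B) = (9/11)(8/10)(2/9)(7/8) = 0.12727; P(data | box C) = (4/7)(3/6)(3/5)(2/4) = 0.085714; P(data | box D) = (7/11)(6/10)(4/9)(5/8) = 0.10606; P(data | box E) = (2/5)(1/4)(3/3)(0/2) = 0.
Multiplying each by its prior: 1/6 · 0 = 0, 1/6 · 0.12727 = 0.021212, 1/12 · 0.085714 = 0.0071429, 1/4 · 0.10606 = 0.026515, 1/3 · 0 = 0; these sum to 0.05487.
So P(box C | data) = (0.0071429) / (0.05487) = 0.13018.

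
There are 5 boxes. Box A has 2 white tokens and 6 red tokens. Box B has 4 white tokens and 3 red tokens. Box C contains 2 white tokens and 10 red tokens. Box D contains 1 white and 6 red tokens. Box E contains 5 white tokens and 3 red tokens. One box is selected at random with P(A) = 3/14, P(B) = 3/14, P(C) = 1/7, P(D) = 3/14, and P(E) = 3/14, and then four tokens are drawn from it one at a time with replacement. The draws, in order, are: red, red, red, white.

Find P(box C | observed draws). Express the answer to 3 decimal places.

Compute the likelihood of the observed sequence for each case: P(data | box A) = (6/8)(6/8)(6/8)(2/8) = 0.10547; P(data | box B) = (3/7)(3/7)(3/7)(4/7) = 0.044981; P(data | box C) = (10/12)(10/12)(10/12)(2/12) = 0.096451; P(data | box D) = (6/7)(6/7)(6/7)(1/7) = 0.089963; P(data | box E) = (3/8)(3/8)(3/8)(5/8) = 0.032959.
Weighting by the prior gives 3/14 · 0.10547 = 0.0226, 3/14 · 0.044981 = 0.0096388, 1/7 · 0.096451 = 0.013779, 3/14 · 0.089963 = 0.019278, 3/14 · 0.032959 = 0.0070626; these sum to 0.072358.
So P(box C | data) = (0.013779) / (0.072358) = 0.19042.

0.190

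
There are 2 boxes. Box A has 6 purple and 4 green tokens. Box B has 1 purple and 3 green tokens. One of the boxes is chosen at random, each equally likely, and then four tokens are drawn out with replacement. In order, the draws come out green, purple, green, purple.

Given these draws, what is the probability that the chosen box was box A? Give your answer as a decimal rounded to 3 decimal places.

Compute the likelihood of the observed sequence for each case: P(data | box A) = (4/10)(6/10)(4/10)(6/10) = 0.0576; P(data | box B) = (3/4)(1/4)(3/4)(1/4) = 0.035156.
The prior-weighted likelihoods are 1/2 · 0.0576 = 0.0288, 1/2 · 0.035156 = 0.017578; with total 0.046378.
Hence P(box A | data) = (0.0288) / (0.046378) = 0.62098.

0.621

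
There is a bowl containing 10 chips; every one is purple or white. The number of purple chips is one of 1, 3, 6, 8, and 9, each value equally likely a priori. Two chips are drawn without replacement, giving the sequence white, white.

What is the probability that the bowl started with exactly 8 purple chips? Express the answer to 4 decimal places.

0.0156

For each hypothesis, P(data | H) works out to: P(data | r = 1) = (9/10)(8/9) = 4/5; P(data | r = 3) = (7/10)(6/9) = 7/15; P(data | r = 6) = (4/10)(3/9) = 2/15; P(data | r = 8) = (2/10)(1/9) = 1/45; P(data | r = 9) = (1/10)(0/9) = 0.
Weighting by the prior gives 1/5 · 4/5 = 4/25, 1/5 · 7/15 = 7/75, 1/5 · 2/15 = 2/75, 1/5 · 1/45 = 1/225, 1/5 · 0 = 0; with total 64/225.
Hence P(r = 8 | data) = (1/225) / (64/225) = 1/64.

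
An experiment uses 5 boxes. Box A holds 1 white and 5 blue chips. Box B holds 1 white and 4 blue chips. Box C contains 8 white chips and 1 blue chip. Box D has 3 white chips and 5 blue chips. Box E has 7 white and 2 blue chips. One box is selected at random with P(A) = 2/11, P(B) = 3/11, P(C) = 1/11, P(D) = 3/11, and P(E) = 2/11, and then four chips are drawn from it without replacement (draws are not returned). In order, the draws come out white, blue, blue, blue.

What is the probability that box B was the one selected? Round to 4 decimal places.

0.4782

Compute the likelihood of the observed sequence for each case: P(data | box A) = (1/6)(5/5)(4/4)(3/3) = 0.16667; P(data | box B) = (1/5)(4/4)(3/3)(2/2) = 0.2; P(data | box C) = (8/9)(1/8)(0/7) = 0; P(data | box D) = (3/8)(5/7)(4/6)(3/5) = 0.10714; P(data | box E) = (7/9)(2/8)(1/7)(0/6) = 0.
Weighting by the prior gives 2/11 · 0.16667 = 0.030303, 3/11 · 0.2 = 0.054545, 1/11 · 0 = 0, 3/11 · 0.10714 = 0.029221, 2/11 · 0 = 0; with total 0.11407.
So P(box B | data) = (0.054545) / (0.11407) = 0.47818.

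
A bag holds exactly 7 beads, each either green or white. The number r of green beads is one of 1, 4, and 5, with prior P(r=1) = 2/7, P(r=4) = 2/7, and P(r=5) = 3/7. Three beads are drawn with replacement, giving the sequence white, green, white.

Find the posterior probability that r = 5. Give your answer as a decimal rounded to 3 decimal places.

Compute the likelihood of the observed sequence for each case: P(data | r = 1) = (6/7)(1/7)(6/7) = 0.10496; P(data | r = 4) = (3/7)(4/7)(3/7) = 0.10496; P(data | r = 5) = (2/7)(5/7)(2/7) = 0.058309.
Multiplying each by its prior: 2/7 · 0.10496 = 0.029988, 2/7 · 0.10496 = 0.029988, 3/7 · 0.058309 = 0.02499; summing to 0.084965.
Therefore the posterior P(r = 5 | data) = (0.02499) / (0.084965) = 0.29412.

0.294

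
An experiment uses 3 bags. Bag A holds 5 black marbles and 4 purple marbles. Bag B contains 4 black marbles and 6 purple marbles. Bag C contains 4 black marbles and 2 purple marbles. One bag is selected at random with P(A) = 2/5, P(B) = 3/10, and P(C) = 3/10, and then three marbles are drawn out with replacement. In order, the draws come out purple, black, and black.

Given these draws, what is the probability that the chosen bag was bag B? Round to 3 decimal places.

Compute the likelihood of the observed sequence for each case: P(data | bag A) = (4/9)(5/9)(5/9) = 0.13717; P(data | bag B) = (6/10)(4/10)(4/10) = 0.096; P(data | bag C) = (2/6)(4/6)(4/6) = 0.14815.
Weighting by the prior gives 2/5 · 0.13717 = 0.05487, 3/10 · 0.096 = 0.0288, 3/10 · 0.14815 = 0.044444; these sum to 0.12811.
So P(bag B | data) = (0.0288) / (0.12811) = 0.2248.

0.225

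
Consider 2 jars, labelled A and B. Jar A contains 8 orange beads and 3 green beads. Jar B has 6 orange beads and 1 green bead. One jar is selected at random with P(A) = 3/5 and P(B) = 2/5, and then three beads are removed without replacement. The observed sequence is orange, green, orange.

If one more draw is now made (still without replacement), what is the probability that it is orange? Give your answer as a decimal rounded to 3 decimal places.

For each hypothesis, P(data | H) works out to: P(data | jar A) = (8/11)(3/10)(7/9) = 0.1697; P(data | jar B) = (6/7)(1/6)(5/5) = 0.14286.
Multiplying each by its prior: 3/5 · 0.1697 = 0.10182, 2/5 · 0.14286 = 0.057143; with total 0.15896.
The posterior is then P(jar A | data) = 0.64052, P(jar B | data) = 0.35948.
Averaging over the posterior, P(orange next | data) = (3/4)(0.64052) + (1)(0.35948) = 0.83987.

0.840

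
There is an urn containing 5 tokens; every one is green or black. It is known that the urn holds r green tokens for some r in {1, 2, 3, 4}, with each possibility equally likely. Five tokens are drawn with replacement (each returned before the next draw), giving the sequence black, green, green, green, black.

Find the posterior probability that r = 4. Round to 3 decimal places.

0.246

Compute the likelihood of the observed sequence for each case: P(data | r = 1) = (4/5)(1/5)(1/5)(1/5)(4/5) = 0.00512; P(data | r = 2) = (3/5)(2/5)(2/5)(2/5)(3/5) = 0.02304; P(data | r = 3) = (2/5)(3/5)(3/5)(3/5)(2/5) = 0.03456; P(data | r = 4) = (1/5)(4/5)(4/5)(4/5)(1/5) = 0.02048.
Multiplying each by its prior: 1/4 · 0.00512 = 0.00128, 1/4 · 0.02304 = 0.00576, 1/4 · 0.03456 = 0.00864, 1/4 · 0.02048 = 0.00512; with total 0.0208.
Hence P(r = 4 | data) = (0.00512) / (0.0208) = 0.24615.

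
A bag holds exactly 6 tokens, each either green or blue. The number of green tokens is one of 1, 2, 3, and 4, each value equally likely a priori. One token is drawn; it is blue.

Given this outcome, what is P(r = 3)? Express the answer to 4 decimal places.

0.2143

The likelihood of this draw under each hypothesis: P(data | r = 1) = (5/6) = 5/6; P(data | r = 2) = (4/6) = 2/3; P(data | r = 3) = (3/6) = 1/2; P(data | r = 4) = (2/6) = 1/3.
Multiplying each by its prior: 1/4 · 5/6 = 5/24, 1/4 · 2/3 = 1/6, 1/4 · 1/2 = 1/8, 1/4 · 1/3 = 1/12; summing to 7/12.
Hence P(r = 3 | data) = (1/8) / (7/12) = 3/14.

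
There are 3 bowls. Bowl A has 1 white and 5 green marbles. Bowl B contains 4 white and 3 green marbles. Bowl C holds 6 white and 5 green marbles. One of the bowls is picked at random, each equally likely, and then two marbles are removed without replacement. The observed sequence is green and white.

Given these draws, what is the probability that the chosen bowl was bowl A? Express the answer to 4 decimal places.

For each hypothesis, P(data | H) works out to: P(data | bowl A) = (5/6)(1/5) = 0.16667; P(data | bowl B) = (3/7)(4/6) = 0.28571; P(data | bowl C) = (5/11)(6/10) = 0.27273.
Weighting by the prior gives 1/3 · 0.16667 = 0.055556, 1/3 · 0.28571 = 0.095238, 1/3 · 0.27273 = 0.090909; with total 0.2417.
Hence P(bowl A | data) = (0.055556) / (0.2417) = 0.22985.

0.2299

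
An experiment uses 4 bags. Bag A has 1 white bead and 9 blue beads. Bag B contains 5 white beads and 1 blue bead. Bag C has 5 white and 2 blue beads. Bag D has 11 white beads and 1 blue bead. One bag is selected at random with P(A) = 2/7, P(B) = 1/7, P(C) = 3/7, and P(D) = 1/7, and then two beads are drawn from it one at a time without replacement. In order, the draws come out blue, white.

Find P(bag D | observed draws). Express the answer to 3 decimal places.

0.072

Compute the likelihood of the observed sequence for each case: P(data | bag A) = (9/10)(1/9) = 1/10; P(data | bag B) = (1/6)(5/5) = 1/6; P(data | bag C) = (2/7)(5/6) = 5/21; P(data | bag D) = (1/12)(11/11) = 1/12.
Multiplying each by its prior: 2/7 · 1/10 = 1/35, 1/7 · 1/6 = 1/42, 3/7 · 5/21 = 5/49, 1/7 · 1/12 = 1/84; these sum to 163/980.
By Bayes' rule, P(bag D | data) = (1/84) / (163/980) = 35/489.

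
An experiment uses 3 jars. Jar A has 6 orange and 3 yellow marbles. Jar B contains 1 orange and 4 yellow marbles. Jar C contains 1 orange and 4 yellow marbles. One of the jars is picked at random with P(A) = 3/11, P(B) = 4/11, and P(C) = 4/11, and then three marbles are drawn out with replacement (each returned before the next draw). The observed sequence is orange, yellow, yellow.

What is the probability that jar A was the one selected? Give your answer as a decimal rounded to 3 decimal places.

0.178

The likelihood of the observed sequence under each hypothesis: P(data | jar A) = (6/9)(3/9)(3/9) = 0.074074; P(data | jar B) = (1/5)(4/5)(4/5) = 0.128; P(data | jar C) = (1/5)(4/5)(4/5) = 0.128.
Multiplying each by its prior: 3/11 · 0.074074 = 0.020202, 4/11 · 0.128 = 0.046545, 4/11 · 0.128 = 0.046545; with total 0.11329.
Hence P(jar A | data) = (0.020202) / (0.11329) = 0.17832.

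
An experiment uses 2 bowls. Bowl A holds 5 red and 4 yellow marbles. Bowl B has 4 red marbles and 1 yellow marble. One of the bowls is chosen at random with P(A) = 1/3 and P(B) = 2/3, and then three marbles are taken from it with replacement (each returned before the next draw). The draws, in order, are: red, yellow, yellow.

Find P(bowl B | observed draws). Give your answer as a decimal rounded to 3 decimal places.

Compute the likelihood of the observed sequence for each case: P(data | bowl A) = (5/9)(4/9)(4/9) = 0.10974; P(data | bowl B) = (4/5)(1/5)(1/5) = 0.032.
The prior-weighted likelihoods are 1/3 · 0.10974 = 0.03658, 2/3 · 0.032 = 0.021333; these sum to 0.057913.
Hence P(bowl B | data) = (0.021333) / (0.057913) = 0.36837.

0.368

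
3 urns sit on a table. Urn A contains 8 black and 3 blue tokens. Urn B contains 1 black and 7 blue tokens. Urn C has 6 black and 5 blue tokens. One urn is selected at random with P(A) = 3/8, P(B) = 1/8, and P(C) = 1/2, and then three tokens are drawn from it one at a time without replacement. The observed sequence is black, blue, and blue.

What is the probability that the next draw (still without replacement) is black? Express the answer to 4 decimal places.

For each hypothesis, P(data | H) works out to: P(data | urn A) = (8/11)(3/10)(2/9) = 0.048485; P(data | urn B) = (1/8)(7/7)(6/6) = 0.125; P(data | urn C) = (6/11)(5/10)(4/9) = 0.12121.
Multiplying each by its prior: 3/8 · 0.048485 = 0.018182, 1/8 · 0.125 = 0.015625, 1/2 · 0.12121 = 0.060606; summing to 0.094413.
Normalising, the posterior is P(urn A | data) = 0.19258, P(urn B | data) = 0.1655, P(urn C | data) = 0.64193.
So P(black next | data) = Σ P(black next | H) P(H | data) = (7/8)(0.19258) + (0)(0.1655) + (5/8)(0.64193) = 0.56971.

0.5697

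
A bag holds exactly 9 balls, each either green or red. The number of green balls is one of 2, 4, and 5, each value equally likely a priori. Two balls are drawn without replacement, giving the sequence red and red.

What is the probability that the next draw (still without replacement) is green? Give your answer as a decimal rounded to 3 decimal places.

Under each hypothesis, the probability of the observed sequence is: P(data | r = 2) = (7/9)(6/8) = 7/12; P(data | r = 4) = (5/9)(4/8) = 5/18; P(data | r = 5) = (4/9)(3/8) = 1/6.
Weighting by the prior gives 1/3 · 7/12 = 7/36, 1/3 · 5/18 = 5/54, 1/3 · 1/6 = 1/18; with total 37/108.
The posterior is then P(r = 2 | data) = 21/37, P(r = 4 | data) = 10/37, P(r = 5 | data) = 6/37.
The predictive probability is P(green next | data) = (2/7)(21/37) + (4/7)(10/37) + (5/7)(6/37) = 16/37.

0.432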